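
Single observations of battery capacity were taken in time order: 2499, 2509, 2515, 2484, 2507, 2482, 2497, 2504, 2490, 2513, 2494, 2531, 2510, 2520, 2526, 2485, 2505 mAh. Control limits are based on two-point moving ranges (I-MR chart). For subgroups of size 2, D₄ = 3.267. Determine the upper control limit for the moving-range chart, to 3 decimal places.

Moving ranges: 10, 6, 31, 23, 25, 15, 7, 14, 23, 19, 37, 21, 10, 6, 41, 20; M̄R̄ = 308.0000 / 16 = 19.2500
UCL_MR = D₄·M̄R̄ = 3.267 × 19.2500 = 62.8897

62.890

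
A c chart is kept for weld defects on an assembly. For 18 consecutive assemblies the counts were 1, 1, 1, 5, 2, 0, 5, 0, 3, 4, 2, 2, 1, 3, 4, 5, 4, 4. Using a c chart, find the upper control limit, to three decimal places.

c̄ = (1 + 1 + 1 + 5 + 2 + 0 + 5 + 0 + 3 + 4 + 2 + 2 + 1 + 3 + 4 + 5 + 4 + 4) / 18 = 47 / 18 = 2.6111
UCL = c̄ + 3√c̄ = 2.6111 + 3 × √2.6111 = 2.6111 + 3 × 1.6159 = 7.4588

7.459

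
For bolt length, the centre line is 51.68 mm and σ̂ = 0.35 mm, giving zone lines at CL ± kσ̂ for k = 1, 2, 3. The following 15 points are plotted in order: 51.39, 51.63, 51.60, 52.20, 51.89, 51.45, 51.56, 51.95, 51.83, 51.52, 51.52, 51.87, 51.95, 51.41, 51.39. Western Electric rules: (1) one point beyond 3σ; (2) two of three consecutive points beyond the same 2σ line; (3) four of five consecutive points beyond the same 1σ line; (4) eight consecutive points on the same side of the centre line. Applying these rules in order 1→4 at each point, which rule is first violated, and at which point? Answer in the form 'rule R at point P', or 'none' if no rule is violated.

Zone of each point (C = within 1σ̂, B = 1σ̂–2σ̂, A = 2σ̂–3σ̂, * = beyond 3σ̂; sign = side of CL): 1:-C, 2:-C, 3:-C, 4:+B, 5:+C, 6:-C, 7:-C, 8:+C, 9:+C, 10:-C, 11:-C, 12:+C, 13:+C, 14:-C, 15:-C
No rule fires across all 15 points.

none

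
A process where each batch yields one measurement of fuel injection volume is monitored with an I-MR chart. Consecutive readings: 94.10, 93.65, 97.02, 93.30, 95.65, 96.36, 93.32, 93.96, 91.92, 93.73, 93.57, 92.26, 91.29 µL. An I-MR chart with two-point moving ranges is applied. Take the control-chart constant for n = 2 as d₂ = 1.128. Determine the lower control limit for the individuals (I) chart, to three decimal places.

X̄ = (94.10 + 93.65 + 97.02 + 93.30 + 95.65 + 96.36 + 93.32 + 93.96 + 91.92 + 93.73 + 93.57 + 92.26 + 91.29) / 13 = 93.8562
Moving ranges: 0.45, 3.37, 3.72, 2.35, 0.71, 3.04, 0.64, 2.04, 1.81, 0.16, 1.31, 0.97; M̄R̄ = 20.5700 / 12 = 1.7142
LCL = X̄ − 3·M̄R̄/d₂ = 93.8562 − 3 × 1.7142 / 1.128 = 89.2972

89.297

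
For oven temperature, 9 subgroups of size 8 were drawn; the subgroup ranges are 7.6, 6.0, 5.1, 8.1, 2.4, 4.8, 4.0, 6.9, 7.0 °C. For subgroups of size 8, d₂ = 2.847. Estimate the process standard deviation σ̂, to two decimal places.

R̄ = (7.6 + 6.0 + 5.1 + 8.1 + 2.4 + 4.8 + 4.0 + 6.9 + 7.0) / 9 = 5.7667
σ̂ = R̄ / d₂ = 5.7667 / 2.847 = 2.0255

2.03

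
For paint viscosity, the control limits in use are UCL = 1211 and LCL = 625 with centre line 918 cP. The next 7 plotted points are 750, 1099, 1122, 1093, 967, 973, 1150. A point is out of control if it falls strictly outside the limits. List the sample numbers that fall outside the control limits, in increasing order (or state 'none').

none

All 7 points lie within [625, 1211].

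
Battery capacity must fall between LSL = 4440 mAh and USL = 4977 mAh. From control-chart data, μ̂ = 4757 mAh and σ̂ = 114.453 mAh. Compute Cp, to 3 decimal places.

0.782

Cp = (USL − LSL) / (6σ̂) = (4977 − 4440) / (6 × 114.453) = 537.0000 / 686.7180 = 0.7820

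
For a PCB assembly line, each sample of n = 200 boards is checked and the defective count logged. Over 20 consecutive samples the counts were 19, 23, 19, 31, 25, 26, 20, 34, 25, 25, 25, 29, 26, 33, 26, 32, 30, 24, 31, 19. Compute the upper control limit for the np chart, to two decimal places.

40.39

p̄ = Σdᵢ / (k·n) = 522 / (20 × 200) = 0.13050
UCL = np̄ + 3·√(np̄(1−p̄)) = 26.1000 + 3 × √(26.1000×0.86950) = 26.1000 + 3 × 4.7638 = 40.3915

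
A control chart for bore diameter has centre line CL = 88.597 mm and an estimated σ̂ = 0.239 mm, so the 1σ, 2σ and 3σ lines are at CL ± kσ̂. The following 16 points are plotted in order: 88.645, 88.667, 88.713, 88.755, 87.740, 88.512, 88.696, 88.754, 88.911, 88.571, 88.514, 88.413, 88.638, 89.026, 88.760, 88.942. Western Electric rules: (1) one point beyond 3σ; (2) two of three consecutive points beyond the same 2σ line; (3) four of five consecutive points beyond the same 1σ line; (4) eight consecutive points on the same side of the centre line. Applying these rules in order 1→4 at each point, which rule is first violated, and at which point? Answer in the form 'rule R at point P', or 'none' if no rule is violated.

Zone of each point (C = within 1σ̂, B = 1σ̂–2σ̂, A = 2σ̂–3σ̂, * = beyond 3σ̂; sign = side of CL): 1:+C, 2:+C, 3:+C, 4:+C, 5:-*, 6:-C, 7:+C, 8:+C, 9:+B, 10:-C, 11:-C, 12:-C, 13:+C, 14:+B, 15:+C, 16:+B
Rule 1 (one point beyond the 3σ limits) is satisfied at point 5.

rule 1 at point 5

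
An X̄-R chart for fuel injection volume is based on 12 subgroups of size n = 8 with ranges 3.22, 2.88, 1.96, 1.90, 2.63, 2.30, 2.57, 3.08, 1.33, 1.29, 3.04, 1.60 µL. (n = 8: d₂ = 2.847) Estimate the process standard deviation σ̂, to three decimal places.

0.814

R̄ = (3.22 + 2.88 + 1.96 + 1.90 + 2.63 + 2.30 + 2.57 + 3.08 + 1.33 + 1.29 + 3.04 + 1.60) / 12 = 2.3167
σ̂ = R̄ / d₂ = 2.3167 / 2.847 = 0.8137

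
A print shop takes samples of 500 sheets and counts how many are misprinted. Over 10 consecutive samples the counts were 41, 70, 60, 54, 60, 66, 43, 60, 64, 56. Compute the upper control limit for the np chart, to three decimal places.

p̄ = Σdᵢ / (k·n) = 574 / (10 × 500) = 0.11480
UCL = np̄ + 3·√(np̄(1−p̄)) = 57.4000 + 3 × √(57.4000×0.88520) = 57.4000 + 3 × 7.1281 = 78.7844

78.784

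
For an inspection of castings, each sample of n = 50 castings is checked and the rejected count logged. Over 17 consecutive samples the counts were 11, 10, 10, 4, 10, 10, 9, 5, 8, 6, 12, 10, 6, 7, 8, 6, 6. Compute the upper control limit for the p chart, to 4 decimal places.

p̄ = Σdᵢ / (k·n) = 138 / (17 × 50) = 0.16235
UCL = p̄ + 3·√(p̄(1−p̄)/n) = 0.16235 + 3 × √(0.16235×0.83765/50) = 0.16235 + 3 × 0.05215 = 0.31881

0.3188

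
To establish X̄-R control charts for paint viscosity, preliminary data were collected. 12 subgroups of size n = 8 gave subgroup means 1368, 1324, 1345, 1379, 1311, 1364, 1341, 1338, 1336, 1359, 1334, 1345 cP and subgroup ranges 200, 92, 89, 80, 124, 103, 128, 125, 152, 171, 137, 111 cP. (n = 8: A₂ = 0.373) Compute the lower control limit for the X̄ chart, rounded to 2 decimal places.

1298.34

X̄̄ = (1368 + 1324 + 1345 + 1379 + 1311 + 1364 + 1341 + 1338 + 1336 + 1359 + 1334 + 1345) / 12 = 16144.0000 / 12 = 1345.3333
R̄ = (200 + 92 + 89 + 80 + 124 + 103 + 128 + 125 + 152 + 171 + 137 + 111) / 12 = 1512.0000 / 12 = 126.0000
LCL = X̄̄ − A₂·R̄ = 1345.3333 − 0.373 × 126.0000 = 1298.3353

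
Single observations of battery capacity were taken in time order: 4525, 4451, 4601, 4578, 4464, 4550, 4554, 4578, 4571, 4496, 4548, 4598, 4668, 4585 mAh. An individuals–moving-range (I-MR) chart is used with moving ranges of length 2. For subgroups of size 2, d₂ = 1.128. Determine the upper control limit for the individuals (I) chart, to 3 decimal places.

4720.907

X̄ = (4525 + 4451 + 4601 + 4578 + 4464 + 4550 + 4554 + 4578 + 4571 + 4496 + 4548 + 4598 + 4668 + 4585) / 14 = 4554.7857
Moving ranges: 74, 150, 23, 114, 86, 4, 24, 7, 75, 52, 50, 70, 83; M̄R̄ = 812.0000 / 13 = 62.4615
UCL = X̄ + 3·M̄R̄/d₂ = 4554.7857 + 3 × 62.4615 / 1.128 = 4720.9068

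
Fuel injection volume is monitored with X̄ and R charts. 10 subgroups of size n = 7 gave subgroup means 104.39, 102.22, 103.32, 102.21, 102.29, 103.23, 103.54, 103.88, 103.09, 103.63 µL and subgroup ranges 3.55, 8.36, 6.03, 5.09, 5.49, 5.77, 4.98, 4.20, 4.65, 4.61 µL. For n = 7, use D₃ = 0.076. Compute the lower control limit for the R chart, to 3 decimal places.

0.401

R̄ = (3.55 + 8.36 + 6.03 + 5.09 + 5.49 + 5.77 + 4.98 + 4.20 + 4.65 + 4.61) / 10 = 52.7300 / 10 = 5.2730
LCL_R = D₃·R̄ = 0.076 × 5.2730 = 0.4007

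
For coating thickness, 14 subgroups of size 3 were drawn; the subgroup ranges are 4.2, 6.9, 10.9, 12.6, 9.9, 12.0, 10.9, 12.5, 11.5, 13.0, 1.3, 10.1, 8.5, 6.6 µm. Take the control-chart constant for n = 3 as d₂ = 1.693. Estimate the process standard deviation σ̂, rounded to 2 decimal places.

5.52

R̄ = (4.2 + 6.9 + 10.9 + 12.6 + 9.9 + 12.0 + 10.9 + 12.5 + 11.5 + 13.0 + 1.3 + 10.1 + 8.5 + 6.6) / 14 = 9.3500
σ̂ = R̄ / d₂ = 9.3500 / 1.693 = 5.5227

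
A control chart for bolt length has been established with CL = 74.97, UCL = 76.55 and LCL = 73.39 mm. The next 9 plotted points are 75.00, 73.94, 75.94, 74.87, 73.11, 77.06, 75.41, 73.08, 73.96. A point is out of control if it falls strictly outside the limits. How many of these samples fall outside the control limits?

3

Compare each point to [73.39, 76.55]: sample 5 = 73.11 < LCL; sample 6 = 77.06 > UCL; sample 8 = 73.08 < LCL.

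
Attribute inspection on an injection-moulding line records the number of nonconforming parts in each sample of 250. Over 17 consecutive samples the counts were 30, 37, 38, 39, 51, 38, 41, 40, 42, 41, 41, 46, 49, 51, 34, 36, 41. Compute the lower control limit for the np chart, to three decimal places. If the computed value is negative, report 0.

23.339

p̄ = Σdᵢ / (k·n) = 695 / (17 × 250) = 0.16353
LCL = np̄ − 3·√(np̄(1−p̄)) = 40.8824 − 3 × 5.8478 = 23.3389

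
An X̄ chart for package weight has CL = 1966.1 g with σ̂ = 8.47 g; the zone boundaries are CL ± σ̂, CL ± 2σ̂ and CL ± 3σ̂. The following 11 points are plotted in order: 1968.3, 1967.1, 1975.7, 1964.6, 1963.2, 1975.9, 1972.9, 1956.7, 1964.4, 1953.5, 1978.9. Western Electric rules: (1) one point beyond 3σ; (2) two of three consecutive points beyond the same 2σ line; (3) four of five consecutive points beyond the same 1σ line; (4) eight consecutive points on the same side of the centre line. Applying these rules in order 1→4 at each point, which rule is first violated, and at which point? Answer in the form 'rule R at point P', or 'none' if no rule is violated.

Zone of each point (C = within 1σ̂, B = 1σ̂–2σ̂, A = 2σ̂–3σ̂, * = beyond 3σ̂; sign = side of CL): 1:+C, 2:+C, 3:+B, 4:-C, 5:-C, 6:+B, 7:+C, 8:-B, 9:-C, 10:-B, 11:+B
No rule fires across all 11 points.

none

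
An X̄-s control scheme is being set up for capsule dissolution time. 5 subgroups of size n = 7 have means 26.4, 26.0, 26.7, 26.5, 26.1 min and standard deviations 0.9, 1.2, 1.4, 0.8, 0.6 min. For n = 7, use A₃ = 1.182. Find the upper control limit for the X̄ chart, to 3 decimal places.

27.498

X̄̄ = (26.4 + 26.0 + 26.7 + 26.5 + 26.1) / 5 = 26.3400
s̄ = (0.9 + 1.2 + 1.4 + 0.8 + 0.6) / 5 = 0.9800
UCL = X̄̄ + A₃·s̄ = 26.3400 + 1.182 × 0.9800 = 27.4984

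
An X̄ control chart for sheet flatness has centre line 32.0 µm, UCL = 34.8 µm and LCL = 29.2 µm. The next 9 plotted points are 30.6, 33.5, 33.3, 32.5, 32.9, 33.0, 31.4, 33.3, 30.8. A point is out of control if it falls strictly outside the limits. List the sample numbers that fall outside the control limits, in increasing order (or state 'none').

All 9 points lie within [29.2, 34.8].

none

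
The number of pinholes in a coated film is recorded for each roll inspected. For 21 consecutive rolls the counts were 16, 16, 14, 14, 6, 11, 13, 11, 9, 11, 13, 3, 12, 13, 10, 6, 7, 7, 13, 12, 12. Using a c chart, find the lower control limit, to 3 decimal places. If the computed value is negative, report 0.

0.998

c̄ = (16 + 16 + 14 + 14 + 6 + 11 + 13 + 11 + 9 + 11 + 13 + 3 + 12 + 13 + 10 + 6 + 7 + 7 + 13 + 12 + 12) / 21 = 229 / 21 = 10.9048
LCL = c̄ − 3√c̄ = 10.9048 − 3 × 3.3022 = 0.9981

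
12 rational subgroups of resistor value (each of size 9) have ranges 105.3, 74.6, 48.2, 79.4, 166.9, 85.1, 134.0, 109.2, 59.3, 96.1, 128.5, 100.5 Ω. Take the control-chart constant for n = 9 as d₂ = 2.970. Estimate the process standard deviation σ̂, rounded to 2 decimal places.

R̄ = (105.3 + 74.6 + 48.2 + 79.4 + 166.9 + 85.1 + 134.0 + 109.2 + 59.3 + 96.1 + 128.5 + 100.5) / 12 = 98.9250
σ̂ = R̄ / d₂ = 98.9250 / 2.970 = 33.3081

33.31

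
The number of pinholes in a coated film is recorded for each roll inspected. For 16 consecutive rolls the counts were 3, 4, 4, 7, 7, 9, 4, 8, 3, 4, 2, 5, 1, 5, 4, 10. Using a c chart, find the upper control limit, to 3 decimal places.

c̄ = (3 + 4 + 4 + 7 + 7 + 9 + 4 + 8 + 3 + 4 + 2 + 5 + 1 + 5 + 4 + 10) / 16 = 80 / 16 = 5.0000
UCL = c̄ + 3√c̄ = 5.0000 + 3 × √5.0000 = 5.0000 + 3 × 2.2361 = 11.7082

11.708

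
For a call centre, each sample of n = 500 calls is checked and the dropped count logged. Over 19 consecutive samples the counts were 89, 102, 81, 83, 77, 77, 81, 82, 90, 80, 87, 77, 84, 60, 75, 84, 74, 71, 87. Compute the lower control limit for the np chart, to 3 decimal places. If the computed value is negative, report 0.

p̄ = Σdᵢ / (k·n) = 1541 / (19 × 500) = 0.16221
LCL = np̄ − 3·√(np̄(1−p̄)) = 81.1053 − 3 × 8.2431 = 56.3759

56.376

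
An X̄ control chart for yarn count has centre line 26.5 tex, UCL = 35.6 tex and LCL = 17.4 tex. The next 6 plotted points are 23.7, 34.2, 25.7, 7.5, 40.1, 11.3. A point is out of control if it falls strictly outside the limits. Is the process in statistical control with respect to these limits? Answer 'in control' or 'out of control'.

Compare each point to [17.4, 35.6]: sample 4 = 7.5 < LCL; sample 5 = 40.1 > UCL; sample 6 = 11.3 < LCL.

out of control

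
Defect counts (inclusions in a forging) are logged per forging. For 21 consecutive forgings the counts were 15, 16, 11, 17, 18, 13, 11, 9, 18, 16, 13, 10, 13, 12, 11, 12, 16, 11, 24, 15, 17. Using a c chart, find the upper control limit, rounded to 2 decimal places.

25.49

c̄ = (15 + 16 + 11 + 17 + 18 + 13 + 11 + 9 + 18 + 16 + 13 + 10 + 13 + 12 + 11 + 12 + 16 + 11 + 24 + 15 + 17) / 21 = 298 / 21 = 14.1905
UCL = c̄ + 3√c̄ = 14.1905 + 3 × √14.1905 = 14.1905 + 3 × 3.7670 = 25.4916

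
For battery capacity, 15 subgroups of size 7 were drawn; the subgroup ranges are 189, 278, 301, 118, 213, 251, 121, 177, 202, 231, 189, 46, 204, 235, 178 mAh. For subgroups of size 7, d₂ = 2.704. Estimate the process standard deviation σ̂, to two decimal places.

R̄ = (189 + 278 + 301 + 118 + 213 + 251 + 121 + 177 + 202 + 231 + 189 + 46 + 204 + 235 + 178) / 15 = 195.5333
σ̂ = R̄ / d₂ = 195.5333 / 2.704 = 72.3126

72.31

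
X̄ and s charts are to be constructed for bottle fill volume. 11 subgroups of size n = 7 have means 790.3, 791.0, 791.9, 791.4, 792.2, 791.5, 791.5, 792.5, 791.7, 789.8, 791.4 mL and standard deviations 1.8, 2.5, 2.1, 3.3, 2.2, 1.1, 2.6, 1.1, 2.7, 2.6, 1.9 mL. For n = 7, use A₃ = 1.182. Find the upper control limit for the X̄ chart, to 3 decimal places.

793.950

X̄̄ = (790.3 + 791.0 + 791.9 + 791.4 + 792.2 + 791.5 + 791.5 + 792.5 + 791.7 + 789.8 + 791.4) / 11 = 791.3818
s̄ = (1.8 + 2.5 + 2.1 + 3.3 + 2.2 + 1.1 + 2.6 + 1.1 + 2.7 + 2.6 + 1.9) / 11 = 2.1727
UCL = X̄̄ + A₃·s̄ = 791.3818 + 1.182 × 2.1727 = 793.9500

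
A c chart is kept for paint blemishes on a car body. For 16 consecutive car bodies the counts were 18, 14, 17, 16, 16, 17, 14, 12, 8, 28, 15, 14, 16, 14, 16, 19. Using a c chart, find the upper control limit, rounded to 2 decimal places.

c̄ = (18 + 14 + 17 + 16 + 16 + 17 + 14 + 12 + 8 + 28 + 15 + 14 + 16 + 14 + 16 + 19) / 16 = 254 / 16 = 15.8750
UCL = c̄ + 3√c̄ = 15.8750 + 3 × √15.8750 = 15.8750 + 3 × 3.9843 = 27.8280

27.83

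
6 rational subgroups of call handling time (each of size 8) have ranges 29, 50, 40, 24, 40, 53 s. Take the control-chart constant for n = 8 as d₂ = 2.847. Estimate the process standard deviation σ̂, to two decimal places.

13.82

R̄ = (29 + 50 + 40 + 24 + 40 + 53) / 6 = 39.3333
σ̂ = R̄ / d₂ = 39.3333 / 2.847 = 13.8157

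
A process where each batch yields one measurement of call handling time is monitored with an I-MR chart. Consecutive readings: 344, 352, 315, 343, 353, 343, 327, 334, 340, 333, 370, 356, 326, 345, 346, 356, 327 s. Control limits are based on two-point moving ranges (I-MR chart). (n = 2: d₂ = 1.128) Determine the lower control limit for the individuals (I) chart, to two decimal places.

X̄ = (344 + 352 + 315 + 343 + 353 + 343 + 327 + 334 + 340 + 333 + 370 + 356 + 326 + 345 + 346 + 356 + 327) / 17 = 341.7647
Moving ranges: 8, 37, 28, 10, 10, 16, 7, 6, 7, 37, 14, 30, 19, 1, 10, 29; M̄R̄ = 269.0000 / 16 = 16.8125
LCL = X̄ − 3·M̄R̄/d₂ = 341.7647 − 3 × 16.8125 / 1.128 = 297.0506

297.05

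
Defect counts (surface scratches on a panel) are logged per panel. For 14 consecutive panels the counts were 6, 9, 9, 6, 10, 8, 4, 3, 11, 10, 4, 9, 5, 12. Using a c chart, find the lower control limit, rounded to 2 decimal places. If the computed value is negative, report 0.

0.00

c̄ = (6 + 9 + 9 + 6 + 10 + 8 + 4 + 3 + 11 + 10 + 4 + 9 + 5 + 12) / 14 = 106 / 14 = 7.5714
LCL = c̄ − 3√c̄ = 7.5714 − 3 × 2.7516 = -0.6834 → 0 (cannot be negative)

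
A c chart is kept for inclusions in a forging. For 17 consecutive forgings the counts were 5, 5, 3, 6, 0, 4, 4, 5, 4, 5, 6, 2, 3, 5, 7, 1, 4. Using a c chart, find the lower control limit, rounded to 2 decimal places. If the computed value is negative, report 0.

c̄ = (5 + 5 + 3 + 6 + 0 + 4 + 4 + 5 + 4 + 5 + 6 + 2 + 3 + 5 + 7 + 1 + 4) / 17 = 69 / 17 = 4.0588
LCL = c̄ − 3√c̄ = 4.0588 − 3 × 2.0147 = -1.9851 → 0 (cannot be negative)

0.00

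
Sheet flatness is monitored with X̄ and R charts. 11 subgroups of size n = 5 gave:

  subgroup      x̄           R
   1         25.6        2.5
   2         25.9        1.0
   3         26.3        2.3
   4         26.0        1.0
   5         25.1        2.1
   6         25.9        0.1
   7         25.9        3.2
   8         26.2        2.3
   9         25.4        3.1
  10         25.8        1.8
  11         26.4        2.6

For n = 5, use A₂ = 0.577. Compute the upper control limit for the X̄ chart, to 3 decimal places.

X̄̄ = (25.6 + 25.9 + 26.3 + 26.0 + 25.1 + 25.9 + 25.9 + 26.2 + 25.4 + 25.8 + 26.4) / 11 = 284.5000 / 11 = 25.8636
R̄ = (2.5 + 1.0 + 2.3 + 1.0 + 2.1 + 0.1 + 3.2 + 2.3 + 3.1 + 1.8 + 2.6) / 11 = 22.0000 / 11 = 2.0000
UCL = X̄̄ + A₂·R̄ = 25.8636 + 0.577 × 2.0000 = 27.0176

27.018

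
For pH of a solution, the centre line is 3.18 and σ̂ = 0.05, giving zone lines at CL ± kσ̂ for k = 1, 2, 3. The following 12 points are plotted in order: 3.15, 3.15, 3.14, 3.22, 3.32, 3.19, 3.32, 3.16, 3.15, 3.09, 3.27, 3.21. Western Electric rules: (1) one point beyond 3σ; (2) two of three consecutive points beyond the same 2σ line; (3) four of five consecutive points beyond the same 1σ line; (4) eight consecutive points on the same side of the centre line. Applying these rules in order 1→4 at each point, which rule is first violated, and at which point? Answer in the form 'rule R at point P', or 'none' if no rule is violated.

rule 2 at point 7

Zone of each point (C = within 1σ̂, B = 1σ̂–2σ̂, A = 2σ̂–3σ̂, * = beyond 3σ̂; sign = side of CL): 1:-C, 2:-C, 3:-C, 4:+C, 5:+A, 6:+C, 7:+A, 8:-C, 9:-C, 10:-B, 11:+B, 12:+C
Rule 2 (two of three consecutive points beyond the same 2σ limit) is satisfied at point 7.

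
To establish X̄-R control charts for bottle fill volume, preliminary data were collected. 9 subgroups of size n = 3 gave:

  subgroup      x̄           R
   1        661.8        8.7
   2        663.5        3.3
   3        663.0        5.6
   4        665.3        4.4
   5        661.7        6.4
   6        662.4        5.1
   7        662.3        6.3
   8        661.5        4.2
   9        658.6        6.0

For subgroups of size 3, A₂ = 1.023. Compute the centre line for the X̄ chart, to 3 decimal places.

662.233

X̄̄ = (661.8 + 663.5 + 663.0 + 665.3 + 661.7 + 662.4 + 662.3 + 661.5 + 658.6) / 9 = 5960.1000 / 9 = 662.2333
CL = X̄̄ = 662.2333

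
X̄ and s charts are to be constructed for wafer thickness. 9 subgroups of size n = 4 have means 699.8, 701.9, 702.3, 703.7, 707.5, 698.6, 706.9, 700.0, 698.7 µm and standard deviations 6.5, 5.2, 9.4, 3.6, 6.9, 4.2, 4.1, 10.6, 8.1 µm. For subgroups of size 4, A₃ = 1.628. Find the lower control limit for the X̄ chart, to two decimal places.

X̄̄ = (699.8 + 701.9 + 702.3 + 703.7 + 707.5 + 698.6 + 706.9 + 700.0 + 698.7) / 9 = 702.1556
s̄ = (6.5 + 5.2 + 9.4 + 3.6 + 6.9 + 4.2 + 4.1 + 10.6 + 8.1) / 9 = 6.5111
LCL = X̄̄ − A₃·s̄ = 702.1556 − 1.628 × 6.5111 = 691.5555

691.56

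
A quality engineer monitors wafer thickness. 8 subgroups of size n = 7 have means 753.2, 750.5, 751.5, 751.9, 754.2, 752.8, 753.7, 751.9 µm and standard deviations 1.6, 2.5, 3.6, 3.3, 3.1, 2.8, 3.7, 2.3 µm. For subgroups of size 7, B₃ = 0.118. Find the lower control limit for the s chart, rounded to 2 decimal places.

0.34

s̄ = (1.6 + 2.5 + 3.6 + 3.3 + 3.1 + 2.8 + 3.7 + 2.3) / 8 = 2.8625
LCL_s = B₃·s̄ = 0.118 × 2.8625 = 0.3378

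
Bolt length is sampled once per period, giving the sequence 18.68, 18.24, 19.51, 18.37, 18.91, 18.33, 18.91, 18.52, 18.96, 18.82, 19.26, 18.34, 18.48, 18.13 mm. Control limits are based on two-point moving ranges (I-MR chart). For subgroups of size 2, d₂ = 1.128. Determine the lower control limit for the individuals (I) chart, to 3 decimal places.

17.168

X̄ = (18.68 + 18.24 + 19.51 + 18.37 + 18.91 + 18.33 + 18.91 + 18.52 + 18.96 + 18.82 + 19.26 + 18.34 + 18.48 + 18.13) / 14 = 18.6757
Moving ranges: 0.44, 1.27, 1.14, 0.54, 0.58, 0.58, 0.39, 0.44, 0.14, 0.44, 0.92, 0.14, 0.35; M̄R̄ = 7.3700 / 13 = 0.5669
LCL = X̄ − 3·M̄R̄/d₂ = 18.6757 − 3 × 0.5669 / 1.128 = 17.1679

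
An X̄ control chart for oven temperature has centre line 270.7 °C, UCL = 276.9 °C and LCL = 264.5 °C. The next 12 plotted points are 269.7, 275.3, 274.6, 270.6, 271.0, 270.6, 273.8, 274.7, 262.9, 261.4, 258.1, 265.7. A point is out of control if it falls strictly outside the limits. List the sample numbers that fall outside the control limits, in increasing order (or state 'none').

Compare each point to [264.5, 276.9]: sample 9 = 262.9 < LCL; sample 10 = 261.4 < LCL; sample 11 = 258.1 < LCL.

9, 10, 11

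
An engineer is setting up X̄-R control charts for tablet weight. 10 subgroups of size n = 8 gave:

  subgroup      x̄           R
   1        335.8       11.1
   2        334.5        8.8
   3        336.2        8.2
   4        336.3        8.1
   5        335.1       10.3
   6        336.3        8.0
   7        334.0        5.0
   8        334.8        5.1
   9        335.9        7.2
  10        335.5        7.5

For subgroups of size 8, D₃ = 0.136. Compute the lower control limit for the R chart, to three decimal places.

R̄ = (11.1 + 8.8 + 8.2 + 8.1 + 10.3 + 8.0 + 5.0 + 5.1 + 7.2 + 7.5) / 10 = 79.3000 / 10 = 7.9300
LCL_R = D₃·R̄ = 0.136 × 7.9300 = 1.0785

1.078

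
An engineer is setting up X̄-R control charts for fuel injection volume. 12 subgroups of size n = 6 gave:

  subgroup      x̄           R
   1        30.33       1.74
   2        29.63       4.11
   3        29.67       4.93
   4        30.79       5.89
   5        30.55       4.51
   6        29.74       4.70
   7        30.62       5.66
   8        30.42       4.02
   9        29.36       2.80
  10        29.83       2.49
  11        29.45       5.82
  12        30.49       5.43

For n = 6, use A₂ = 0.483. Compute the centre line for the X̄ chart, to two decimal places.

30.07

X̄̄ = (30.33 + 29.63 + 29.67 + 30.79 + 30.55 + 29.74 + 30.62 + 30.42 + 29.36 + 29.83 + 29.45 + 30.49) / 12 = 360.8800 / 12 = 30.0733
CL = X̄̄ = 30.0733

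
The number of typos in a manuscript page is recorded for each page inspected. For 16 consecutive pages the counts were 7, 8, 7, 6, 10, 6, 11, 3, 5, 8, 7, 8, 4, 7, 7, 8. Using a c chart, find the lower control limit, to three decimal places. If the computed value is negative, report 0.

0.000

c̄ = (7 + 8 + 7 + 6 + 10 + 6 + 11 + 3 + 5 + 8 + 7 + 8 + 4 + 7 + 7 + 8) / 16 = 112 / 16 = 7.0000
LCL = c̄ − 3√c̄ = 7.0000 − 3 × 2.6458 = -0.9373 → 0 (cannot be negative)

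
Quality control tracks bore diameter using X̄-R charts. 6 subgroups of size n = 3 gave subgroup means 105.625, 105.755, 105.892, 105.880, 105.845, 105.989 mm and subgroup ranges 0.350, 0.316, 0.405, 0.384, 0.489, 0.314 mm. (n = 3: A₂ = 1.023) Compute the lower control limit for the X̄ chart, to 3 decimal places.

105.446

X̄̄ = (105.625 + 105.755 + 105.892 + 105.880 + 105.845 + 105.989) / 6 = 634.9860 / 6 = 105.8310
R̄ = (0.350 + 0.316 + 0.405 + 0.384 + 0.489 + 0.314) / 6 = 2.2580 / 6 = 0.3763
LCL = X̄̄ − A₂·R̄ = 105.8310 − 1.023 × 0.3763 = 105.4460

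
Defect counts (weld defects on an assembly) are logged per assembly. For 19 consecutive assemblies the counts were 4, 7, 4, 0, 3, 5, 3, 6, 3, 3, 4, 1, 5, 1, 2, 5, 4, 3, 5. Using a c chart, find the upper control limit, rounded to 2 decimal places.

9.25

c̄ = (4 + 7 + 4 + 0 + 3 + 5 + 3 + 6 + 3 + 3 + 4 + 1 + 5 + 1 + 2 + 5 + 4 + 3 + 5) / 19 = 68 / 19 = 3.5789
UCL = c̄ + 3√c̄ = 3.5789 + 3 × √3.5789 = 3.5789 + 3 × 1.8918 = 9.2544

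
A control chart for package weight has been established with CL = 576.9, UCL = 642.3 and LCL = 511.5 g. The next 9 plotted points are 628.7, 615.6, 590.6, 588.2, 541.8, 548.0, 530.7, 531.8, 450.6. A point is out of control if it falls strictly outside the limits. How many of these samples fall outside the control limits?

1

Compare each point to [511.5, 642.3]: sample 9 = 450.6 < LCL.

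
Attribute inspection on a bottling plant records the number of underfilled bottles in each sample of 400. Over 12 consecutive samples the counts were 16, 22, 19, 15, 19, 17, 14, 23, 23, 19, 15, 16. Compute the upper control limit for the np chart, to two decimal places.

30.66

p̄ = Σdᵢ / (k·n) = 218 / (12 × 400) = 0.04542
UCL = np̄ + 3·√(np̄(1−p̄)) = 18.1667 + 3 × √(18.1667×0.95458) = 18.1667 + 3 × 4.1643 = 30.6596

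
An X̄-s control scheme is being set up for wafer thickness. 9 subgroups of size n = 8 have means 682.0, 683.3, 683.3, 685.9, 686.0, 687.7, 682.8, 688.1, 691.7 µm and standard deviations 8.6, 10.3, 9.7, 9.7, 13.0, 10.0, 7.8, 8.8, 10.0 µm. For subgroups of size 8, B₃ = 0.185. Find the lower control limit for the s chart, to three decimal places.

1.807

s̄ = (8.6 + 10.3 + 9.7 + 9.7 + 13.0 + 10.0 + 7.8 + 8.8 + 10.0) / 9 = 9.7667
LCL_s = B₃·s̄ = 0.185 × 9.7667 = 1.8068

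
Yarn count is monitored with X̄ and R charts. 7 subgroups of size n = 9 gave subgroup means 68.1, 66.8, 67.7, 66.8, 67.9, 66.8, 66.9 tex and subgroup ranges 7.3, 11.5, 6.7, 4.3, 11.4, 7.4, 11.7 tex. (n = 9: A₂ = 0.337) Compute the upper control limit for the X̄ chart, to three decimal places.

70.189

X̄̄ = (68.1 + 66.8 + 67.7 + 66.8 + 67.9 + 66.8 + 66.9) / 7 = 471.0000 / 7 = 67.2857
R̄ = (7.3 + 11.5 + 6.7 + 4.3 + 11.4 + 7.4 + 11.7) / 7 = 60.3000 / 7 = 8.6143
UCL = X̄̄ + A₂·R̄ = 67.2857 + 0.337 × 8.6143 = 70.1887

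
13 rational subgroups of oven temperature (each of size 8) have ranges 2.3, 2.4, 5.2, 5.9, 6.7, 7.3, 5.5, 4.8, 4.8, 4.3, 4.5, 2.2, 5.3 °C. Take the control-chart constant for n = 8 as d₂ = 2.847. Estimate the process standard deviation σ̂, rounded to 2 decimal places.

1.65

R̄ = (2.3 + 2.4 + 5.2 + 5.9 + 6.7 + 7.3 + 5.5 + 4.8 + 4.8 + 4.3 + 4.5 + 2.2 + 5.3) / 13 = 4.7077
σ̂ = R̄ / d₂ = 4.7077 / 2.847 = 1.6536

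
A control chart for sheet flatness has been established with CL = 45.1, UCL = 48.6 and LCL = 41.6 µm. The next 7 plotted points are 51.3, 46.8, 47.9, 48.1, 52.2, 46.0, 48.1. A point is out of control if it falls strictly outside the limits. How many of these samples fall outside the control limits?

2

Compare each point to [41.6, 48.6]: sample 1 = 51.3 > UCL; sample 5 = 52.2 > UCL.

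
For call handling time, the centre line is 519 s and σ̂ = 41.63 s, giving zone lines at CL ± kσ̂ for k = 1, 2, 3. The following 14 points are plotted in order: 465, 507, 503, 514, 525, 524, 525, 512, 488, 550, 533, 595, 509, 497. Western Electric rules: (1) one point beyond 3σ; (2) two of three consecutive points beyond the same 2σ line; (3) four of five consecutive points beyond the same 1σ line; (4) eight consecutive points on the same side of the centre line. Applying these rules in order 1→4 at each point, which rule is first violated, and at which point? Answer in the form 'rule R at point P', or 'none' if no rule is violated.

none

Zone of each point (C = within 1σ̂, B = 1σ̂–2σ̂, A = 2σ̂–3σ̂, * = beyond 3σ̂; sign = side of CL): 1:-B, 2:-C, 3:-C, 4:-C, 5:+C, 6:+C, 7:+C, 8:-C, 9:-C, 10:+C, 11:+C, 12:+B, 13:-C, 14:-C
No rule fires across all 14 points.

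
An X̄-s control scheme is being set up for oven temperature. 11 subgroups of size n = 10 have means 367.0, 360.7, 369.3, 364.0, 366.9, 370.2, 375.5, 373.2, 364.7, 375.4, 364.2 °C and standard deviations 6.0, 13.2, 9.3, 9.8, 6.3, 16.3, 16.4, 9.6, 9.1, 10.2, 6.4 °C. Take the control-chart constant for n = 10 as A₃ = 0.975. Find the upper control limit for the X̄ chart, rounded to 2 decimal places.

X̄̄ = (367.0 + 360.7 + 369.3 + 364.0 + 366.9 + 370.2 + 375.5 + 373.2 + 364.7 + 375.4 + 364.2) / 11 = 368.2818
s̄ = (6.0 + 13.2 + 9.3 + 9.8 + 6.3 + 16.3 + 16.4 + 9.6 + 9.1 + 10.2 + 6.4) / 11 = 10.2364
UCL = X̄̄ + A₃·s̄ = 368.2818 + 0.975 × 10.2364 = 378.2623

378.26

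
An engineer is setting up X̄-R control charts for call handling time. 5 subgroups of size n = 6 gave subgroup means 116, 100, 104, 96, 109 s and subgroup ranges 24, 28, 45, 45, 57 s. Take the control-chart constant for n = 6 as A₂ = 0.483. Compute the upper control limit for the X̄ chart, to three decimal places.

X̄̄ = (116 + 100 + 104 + 96 + 109) / 5 = 525.0000 / 5 = 105.0000
R̄ = (24 + 28 + 45 + 45 + 57) / 5 = 199.0000 / 5 = 39.8000
UCL = X̄̄ + A₂·R̄ = 105.0000 + 0.483 × 39.8000 = 124.2234

124.223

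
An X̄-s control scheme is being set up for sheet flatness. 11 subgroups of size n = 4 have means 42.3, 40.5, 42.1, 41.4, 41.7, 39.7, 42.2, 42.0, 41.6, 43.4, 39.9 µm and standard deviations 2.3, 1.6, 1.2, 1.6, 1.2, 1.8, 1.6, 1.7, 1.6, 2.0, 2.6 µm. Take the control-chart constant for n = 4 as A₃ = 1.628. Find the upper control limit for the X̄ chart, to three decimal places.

X̄̄ = (42.3 + 40.5 + 42.1 + 41.4 + 41.7 + 39.7 + 42.2 + 42.0 + 41.6 + 43.4 + 39.9) / 11 = 41.5273
s̄ = (2.3 + 1.6 + 1.2 + 1.6 + 1.2 + 1.8 + 1.6 + 1.7 + 1.6 + 2.0 + 2.6) / 11 = 1.7455
UCL = X̄̄ + A₃·s̄ = 41.5273 + 1.628 × 1.7455 = 44.3689

44.369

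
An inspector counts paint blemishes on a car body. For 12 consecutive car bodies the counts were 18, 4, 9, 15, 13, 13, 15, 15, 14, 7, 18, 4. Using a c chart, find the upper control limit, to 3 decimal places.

22.512

c̄ = (18 + 4 + 9 + 15 + 13 + 13 + 15 + 15 + 14 + 7 + 18 + 4) / 12 = 145 / 12 = 12.0833
UCL = c̄ + 3√c̄ = 12.0833 + 3 × √12.0833 = 12.0833 + 3 × 3.4761 = 22.5117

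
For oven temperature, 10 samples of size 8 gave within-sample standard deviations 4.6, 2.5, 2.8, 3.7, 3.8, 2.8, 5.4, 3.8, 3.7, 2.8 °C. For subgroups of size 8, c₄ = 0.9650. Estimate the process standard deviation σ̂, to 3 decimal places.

s̄ = (4.6 + 2.5 + 2.8 + 3.7 + 3.8 + 2.8 + 5.4 + 3.8 + 3.7 + 2.8) / 10 = 3.5900
σ̂ = s̄ / c₄ = 3.5900 / 0.9650 = 3.7202

3.720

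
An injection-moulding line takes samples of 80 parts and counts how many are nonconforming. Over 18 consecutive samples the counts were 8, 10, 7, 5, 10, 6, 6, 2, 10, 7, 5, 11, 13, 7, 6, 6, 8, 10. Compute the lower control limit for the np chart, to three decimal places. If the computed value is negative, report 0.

p̄ = Σdᵢ / (k·n) = 137 / (18 × 80) = 0.09514
LCL = np̄ − 3·√(np̄(1−p̄)) = 7.6111 − 3 × 2.6243 = -0.2618 → 0 (negative, so LCL = 0)

0.000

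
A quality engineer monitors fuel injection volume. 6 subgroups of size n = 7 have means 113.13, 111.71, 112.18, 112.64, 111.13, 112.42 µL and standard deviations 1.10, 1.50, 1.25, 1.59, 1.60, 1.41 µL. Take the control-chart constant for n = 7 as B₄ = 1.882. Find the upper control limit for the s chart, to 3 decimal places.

s̄ = (1.10 + 1.50 + 1.25 + 1.59 + 1.60 + 1.41) / 6 = 1.4083
UCL_s = B₄·s̄ = 1.882 × 1.4083 = 2.6505

2.650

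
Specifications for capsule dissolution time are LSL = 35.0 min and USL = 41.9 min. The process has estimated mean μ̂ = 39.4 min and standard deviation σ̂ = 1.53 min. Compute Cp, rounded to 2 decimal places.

Cp = (USL − LSL) / (6σ̂) = (41.9 − 35.0) / (6 × 1.53) = 6.9000 / 9.1800 = 0.7516

0.75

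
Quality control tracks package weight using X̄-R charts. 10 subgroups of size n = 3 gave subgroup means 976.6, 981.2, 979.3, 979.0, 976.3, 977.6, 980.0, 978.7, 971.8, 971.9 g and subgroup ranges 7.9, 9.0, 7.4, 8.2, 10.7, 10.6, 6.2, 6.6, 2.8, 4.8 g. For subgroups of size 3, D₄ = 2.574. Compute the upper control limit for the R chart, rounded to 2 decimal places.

19.10

R̄ = (7.9 + 9.0 + 7.4 + 8.2 + 10.7 + 10.6 + 6.2 + 6.6 + 2.8 + 4.8) / 10 = 74.2000 / 10 = 7.4200
UCL_R = D₄·R̄ = 2.574 × 7.4200 = 19.0991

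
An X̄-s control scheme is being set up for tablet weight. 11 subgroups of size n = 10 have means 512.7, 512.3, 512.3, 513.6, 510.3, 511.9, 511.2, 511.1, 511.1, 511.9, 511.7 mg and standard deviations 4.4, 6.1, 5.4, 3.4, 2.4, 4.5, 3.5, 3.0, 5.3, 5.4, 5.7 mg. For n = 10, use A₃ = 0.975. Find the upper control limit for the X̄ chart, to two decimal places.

516.18

X̄̄ = (512.7 + 512.3 + 512.3 + 513.6 + 510.3 + 511.9 + 511.2 + 511.1 + 511.1 + 511.9 + 511.7) / 11 = 511.8273
s̄ = (4.4 + 6.1 + 5.4 + 3.4 + 2.4 + 4.5 + 3.5 + 3.0 + 5.3 + 5.4 + 5.7) / 11 = 4.4636
UCL = X̄̄ + A₃·s̄ = 511.8273 + 0.975 × 4.4636 = 516.1793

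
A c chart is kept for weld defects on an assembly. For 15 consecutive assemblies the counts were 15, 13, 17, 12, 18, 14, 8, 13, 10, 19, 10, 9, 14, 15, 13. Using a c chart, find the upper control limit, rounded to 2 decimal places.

24.29

c̄ = (15 + 13 + 17 + 12 + 18 + 14 + 8 + 13 + 10 + 19 + 10 + 9 + 14 + 15 + 13) / 15 = 200 / 15 = 13.3333
UCL = c̄ + 3√c̄ = 13.3333 + 3 × √13.3333 = 13.3333 + 3 × 3.6515 = 24.2878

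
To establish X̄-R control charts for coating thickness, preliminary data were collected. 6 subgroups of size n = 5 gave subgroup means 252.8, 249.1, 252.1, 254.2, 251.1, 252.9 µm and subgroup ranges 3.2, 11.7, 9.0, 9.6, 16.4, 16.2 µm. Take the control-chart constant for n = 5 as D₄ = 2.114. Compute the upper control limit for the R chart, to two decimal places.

23.29

R̄ = (3.2 + 11.7 + 9.0 + 9.6 + 16.4 + 16.2) / 6 = 66.1000 / 6 = 11.0167
UCL_R = D₄·R̄ = 2.114 × 11.0167 = 23.2892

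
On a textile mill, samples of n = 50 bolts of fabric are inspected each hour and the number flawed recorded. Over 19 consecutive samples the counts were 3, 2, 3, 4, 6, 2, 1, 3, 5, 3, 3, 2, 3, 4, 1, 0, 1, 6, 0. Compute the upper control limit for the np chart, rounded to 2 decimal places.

p̄ = Σdᵢ / (k·n) = 52 / (19 × 50) = 0.05474
UCL = np̄ + 3·√(np̄(1−p̄)) = 2.7368 + 3 × √(2.7368×0.94526) = 2.7368 + 3 × 1.6084 = 7.5621

7.56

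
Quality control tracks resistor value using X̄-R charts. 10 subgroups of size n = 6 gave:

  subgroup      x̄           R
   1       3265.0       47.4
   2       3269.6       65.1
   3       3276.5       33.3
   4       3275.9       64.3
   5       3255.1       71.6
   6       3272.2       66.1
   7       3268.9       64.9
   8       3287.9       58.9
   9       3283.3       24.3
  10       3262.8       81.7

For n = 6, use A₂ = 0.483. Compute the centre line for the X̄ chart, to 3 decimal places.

X̄̄ = (3265.0 + 3269.6 + 3276.5 + 3275.9 + 3255.1 + 3272.2 + 3268.9 + 3287.9 + 3283.3 + 3262.8) / 10 = 32717.2000 / 10 = 3271.7200
CL = X̄̄ = 3271.7200

3271.720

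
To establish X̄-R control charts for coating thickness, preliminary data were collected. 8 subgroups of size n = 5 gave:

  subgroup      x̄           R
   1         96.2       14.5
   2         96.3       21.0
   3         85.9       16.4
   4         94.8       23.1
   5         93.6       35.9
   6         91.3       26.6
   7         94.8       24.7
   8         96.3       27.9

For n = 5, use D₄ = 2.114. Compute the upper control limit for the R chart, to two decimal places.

R̄ = (14.5 + 21.0 + 16.4 + 23.1 + 35.9 + 26.6 + 24.7 + 27.9) / 8 = 190.1000 / 8 = 23.7625
UCL_R = D₄·R̄ = 2.114 × 23.7625 = 50.2339

50.23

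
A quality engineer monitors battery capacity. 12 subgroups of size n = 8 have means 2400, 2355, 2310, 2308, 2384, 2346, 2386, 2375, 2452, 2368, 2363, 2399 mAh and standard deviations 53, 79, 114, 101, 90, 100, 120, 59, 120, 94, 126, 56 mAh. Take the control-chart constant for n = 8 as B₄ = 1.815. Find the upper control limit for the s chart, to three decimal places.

168.190

s̄ = (53 + 79 + 114 + 101 + 90 + 100 + 120 + 59 + 120 + 94 + 126 + 56) / 12 = 92.6667
UCL_s = B₄·s̄ = 1.815 × 92.6667 = 168.1900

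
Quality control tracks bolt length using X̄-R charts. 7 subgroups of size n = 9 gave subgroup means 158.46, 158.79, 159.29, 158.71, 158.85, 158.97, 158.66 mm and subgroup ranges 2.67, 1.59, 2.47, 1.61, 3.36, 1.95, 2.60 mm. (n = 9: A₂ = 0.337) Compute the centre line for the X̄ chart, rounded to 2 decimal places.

X̄̄ = (158.46 + 158.79 + 159.29 + 158.71 + 158.85 + 158.97 + 158.66) / 7 = 1111.7300 / 7 = 158.8186
CL = X̄̄ = 158.8186

158.82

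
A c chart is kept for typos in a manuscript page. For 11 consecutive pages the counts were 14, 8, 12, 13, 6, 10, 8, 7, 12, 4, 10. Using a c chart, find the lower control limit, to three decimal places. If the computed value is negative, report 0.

c̄ = (14 + 8 + 12 + 13 + 6 + 10 + 8 + 7 + 12 + 4 + 10) / 11 = 104 / 11 = 9.4545
LCL = c̄ − 3√c̄ = 9.4545 − 3 × 3.0748 = 0.2301

0.230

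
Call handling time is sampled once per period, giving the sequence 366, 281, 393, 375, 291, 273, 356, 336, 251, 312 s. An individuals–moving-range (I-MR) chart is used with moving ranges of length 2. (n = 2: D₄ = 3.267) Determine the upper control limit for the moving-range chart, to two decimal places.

205.46

Moving ranges: 85, 112, 18, 84, 18, 83, 20, 85, 61; M̄R̄ = 566.0000 / 9 = 62.8889
UCL_MR = D₄·M̄R̄ = 3.267 × 62.8889 = 205.4580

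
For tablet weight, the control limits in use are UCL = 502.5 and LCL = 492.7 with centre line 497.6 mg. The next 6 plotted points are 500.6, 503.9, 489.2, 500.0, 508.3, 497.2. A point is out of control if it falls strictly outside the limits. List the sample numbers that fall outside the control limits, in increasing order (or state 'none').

2, 3, 5

Compare each point to [492.7, 502.5]: sample 2 = 503.9 > UCL; sample 3 = 489.2 < LCL; sample 5 = 508.3 > UCL.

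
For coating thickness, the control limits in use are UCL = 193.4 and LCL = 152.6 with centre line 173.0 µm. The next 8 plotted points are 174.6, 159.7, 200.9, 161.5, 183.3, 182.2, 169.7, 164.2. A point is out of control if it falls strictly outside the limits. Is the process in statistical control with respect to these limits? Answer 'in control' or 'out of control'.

Compare each point to [152.6, 193.4]: sample 3 = 200.9 > UCL.

out of control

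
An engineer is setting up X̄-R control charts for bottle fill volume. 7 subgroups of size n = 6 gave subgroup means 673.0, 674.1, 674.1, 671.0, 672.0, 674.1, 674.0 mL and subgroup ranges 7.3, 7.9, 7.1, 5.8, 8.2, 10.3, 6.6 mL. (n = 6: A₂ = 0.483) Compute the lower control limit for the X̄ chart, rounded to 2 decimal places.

669.51

X̄̄ = (673.0 + 674.1 + 674.1 + 671.0 + 672.0 + 674.1 + 674.0) / 7 = 4712.3000 / 7 = 673.1857
R̄ = (7.3 + 7.9 + 7.1 + 5.8 + 8.2 + 10.3 + 6.6) / 7 = 53.2000 / 7 = 7.6000
LCL = X̄̄ − A₂·R̄ = 673.1857 − 0.483 × 7.6000 = 669.5149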